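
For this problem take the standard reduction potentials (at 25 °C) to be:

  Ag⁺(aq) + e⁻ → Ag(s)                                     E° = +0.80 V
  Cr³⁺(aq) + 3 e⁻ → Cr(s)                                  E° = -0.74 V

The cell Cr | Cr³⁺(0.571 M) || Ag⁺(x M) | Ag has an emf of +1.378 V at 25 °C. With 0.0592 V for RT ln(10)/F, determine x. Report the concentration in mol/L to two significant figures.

0.0015 M

Ag⁺/Ag is the cathode, Cr³⁺/Cr the anode: E°cell = +1.54 V, n = 3.
Overall reaction: 3 Ag⁺(aq) + Cr(s) → 3 Ag(s) + Cr³⁺(aq); Q = [Cr³⁺]^1/[Ag⁺]^3.
From E = E° − (0.0592/n) log Q: log Q = (E° − E)·n/0.0592 = (+1.54 − (+1.378))·3/0.0592 = 8.2095.
So 3·log[Ag⁺] = 1·log(0.571) − log Q = -0.2434 − (8.2095) = -8.4529; log[Ag⁺] = -8.4529 / 3 = -2.8176; [Ag⁺] = 10^(-2.8176) ≈ 0.0015 M.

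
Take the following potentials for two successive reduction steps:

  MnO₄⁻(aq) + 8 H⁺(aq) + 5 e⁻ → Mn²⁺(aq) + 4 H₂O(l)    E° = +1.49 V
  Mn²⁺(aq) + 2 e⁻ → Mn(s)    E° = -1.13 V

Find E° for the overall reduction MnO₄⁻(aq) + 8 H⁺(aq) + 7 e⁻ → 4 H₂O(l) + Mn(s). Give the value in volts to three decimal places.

Adding the free-energy changes (−nFE°) of the two steps gives −n₃FE°₃ = −n₁FE°₁ − n₂FE°₂.
E°₃ = (5×+1.49 + 2×-1.13) / 7 = (+5.190) / 7 = +0.741 V.

+0.741 V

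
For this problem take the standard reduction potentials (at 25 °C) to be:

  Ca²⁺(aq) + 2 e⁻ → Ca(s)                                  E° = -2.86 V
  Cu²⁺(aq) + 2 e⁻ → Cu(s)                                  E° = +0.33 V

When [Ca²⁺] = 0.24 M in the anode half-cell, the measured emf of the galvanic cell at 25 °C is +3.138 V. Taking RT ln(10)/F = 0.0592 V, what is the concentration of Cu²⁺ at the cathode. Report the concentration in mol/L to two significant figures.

Cu²⁺/Cu is the cathode, Ca²⁺/Ca the anode: E°cell = +3.19 V, n = 2.
Overall reaction: Cu²⁺(aq) + Ca(s) → Cu(s) + Ca²⁺(aq); Q = [Ca²⁺]^1/[Cu²⁺]^1.
From E = E° − (0.0592/n) log Q: log Q = (E° − E)·n/0.0592 = (+3.19 − (+3.138))·2/0.0592 = 1.7568.
So 1·log[Cu²⁺] = 1·log(0.24) − log Q = -0.6198 − (1.7568) = -2.3766; [Cu²⁺] = 10^(-2.3766) ≈ 0.0042 M.

0.0042 M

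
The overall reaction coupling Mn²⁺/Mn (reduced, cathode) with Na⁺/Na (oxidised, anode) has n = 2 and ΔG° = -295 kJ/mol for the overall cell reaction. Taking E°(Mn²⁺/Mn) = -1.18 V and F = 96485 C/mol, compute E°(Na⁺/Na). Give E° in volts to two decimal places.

-2.71 V

E°cell = −ΔG°/(nF) = −(-295×10³)/((2)(96485)) = +1.529 V.
Since Mn²⁺/Mn is the cathode and Na⁺/Na the anode, E°cell = E°(Mn²⁺/Mn) − E°(Na⁺/Na).
So E°(Na⁺/Na) = E°(Mn²⁺/Mn) − E°cell = (-1.18) − (+1.529) = -2.71 V.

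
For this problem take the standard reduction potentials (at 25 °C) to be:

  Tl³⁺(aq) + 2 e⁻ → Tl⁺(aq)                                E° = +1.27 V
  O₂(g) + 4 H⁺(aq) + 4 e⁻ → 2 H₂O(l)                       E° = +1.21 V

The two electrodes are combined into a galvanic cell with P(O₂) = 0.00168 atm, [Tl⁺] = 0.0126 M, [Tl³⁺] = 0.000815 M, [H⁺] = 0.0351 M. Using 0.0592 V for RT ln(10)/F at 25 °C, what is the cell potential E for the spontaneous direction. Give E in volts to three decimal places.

Tl³⁺/Tl⁺ is the cathode (higher E°), O₂/H₂O the anode: E°cell = +1.27 − (+1.21) = +0.06 V, n = 4.
Overall: 2 Tl³⁺(aq) + 2 H₂O(l) → 2 Tl⁺(aq) + O₂(g) + 4 H⁺(aq)
Q = [Tl⁺]^2·P(O₂)·[H⁺]^4 / ([Tl³⁺]^2); log Q = -6.215.
E = E° − (0.0592/n) log Q = +0.06 − (0.0592/4)(-6.215) = +0.152 V.

+0.152 V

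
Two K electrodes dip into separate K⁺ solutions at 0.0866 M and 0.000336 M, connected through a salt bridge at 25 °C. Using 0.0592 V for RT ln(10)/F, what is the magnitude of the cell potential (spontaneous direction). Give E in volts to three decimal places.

For a concentration cell E°cell = 0. The 0.0866 M side is the cathode (reduction is favoured where [K⁺] is higher).
With n = 1, E = −(0.0592/1) log([K⁺]ₐₙ/[K⁺]꜀ₐₜ) = −(0.0592/1) log(0.000336/0.0866) = −(0.0592/1)(-2.411) = +0.143 V.

+0.143 V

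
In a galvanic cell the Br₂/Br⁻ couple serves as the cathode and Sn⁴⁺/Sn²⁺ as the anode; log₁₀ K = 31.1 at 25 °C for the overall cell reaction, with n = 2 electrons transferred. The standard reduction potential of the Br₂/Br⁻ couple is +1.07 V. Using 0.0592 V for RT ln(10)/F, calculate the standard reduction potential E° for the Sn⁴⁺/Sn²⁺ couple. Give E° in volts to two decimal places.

E°cell = (0.0592/n)·log K = (0.0592/2)(31.1) = +0.921 V.
Since Br₂/Br⁻ is the cathode and Sn⁴⁺/Sn²⁺ the anode, E°cell = E°(Br₂/Br⁻) − E°(Sn⁴⁺/Sn²⁺).
So E°(Sn⁴⁺/Sn²⁺) = E°(Br₂/Br⁻) − E°cell = (+1.07) − (+0.921) = +0.15 V.

+0.15 V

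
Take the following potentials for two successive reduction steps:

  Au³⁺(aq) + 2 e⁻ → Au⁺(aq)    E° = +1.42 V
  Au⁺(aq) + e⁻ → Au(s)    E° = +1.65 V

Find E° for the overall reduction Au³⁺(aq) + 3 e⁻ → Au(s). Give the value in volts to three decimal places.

Since ΔG° = −nFE° is additive over sequential reductions, n₃E°₃ = n₁E°₁ + n₂E°₂.
E°₃ = (2×+1.42 + 1×+1.65) / 3 = (+4.490) / 3 = +1.497 V.

+1.497 V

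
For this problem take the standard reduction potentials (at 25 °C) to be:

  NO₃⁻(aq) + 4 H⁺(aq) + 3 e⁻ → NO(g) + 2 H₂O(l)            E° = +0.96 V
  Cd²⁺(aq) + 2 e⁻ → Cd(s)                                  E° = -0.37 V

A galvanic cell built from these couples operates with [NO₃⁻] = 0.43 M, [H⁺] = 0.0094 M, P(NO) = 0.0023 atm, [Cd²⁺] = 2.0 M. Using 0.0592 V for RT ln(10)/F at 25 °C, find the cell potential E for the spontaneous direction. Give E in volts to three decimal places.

NO₃⁻/NO is the cathode (higher E°), Cd²⁺/Cd the anode: E°cell = +0.96 − (-0.37) = +1.33 V, n = 6.
Overall: 2 NO₃⁻(aq) + 8 H⁺(aq) + 3 Cd(s) → 2 NO(g) + 4 H₂O(l) + 3 Cd²⁺(aq)
Q = P(NO)^2·[Cd²⁺]^3 / ([NO₃⁻]^2·[H⁺]^8); log Q = 12.575.
E = E° − (0.0592/n) log Q = +1.33 − (0.0592/6)(12.575) = +1.206 V.

+1.206 V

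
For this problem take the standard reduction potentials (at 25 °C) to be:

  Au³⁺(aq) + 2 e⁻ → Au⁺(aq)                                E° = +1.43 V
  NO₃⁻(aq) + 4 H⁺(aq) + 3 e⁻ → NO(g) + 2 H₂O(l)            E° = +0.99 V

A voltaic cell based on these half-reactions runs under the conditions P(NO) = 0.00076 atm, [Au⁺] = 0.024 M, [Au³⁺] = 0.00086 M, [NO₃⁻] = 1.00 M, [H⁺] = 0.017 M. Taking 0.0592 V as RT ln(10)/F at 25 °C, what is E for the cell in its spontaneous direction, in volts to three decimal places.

Au³⁺/Au⁺ is the cathode (higher E°), NO₃⁻/NO the anode: E°cell = +1.43 − (+0.99) = +0.44 V, n = 6.
Overall: 3 Au³⁺(aq) + 2 NO(g) + 4 H₂O(l) → 3 Au⁺(aq) + 2 NO₃⁻(aq) + 8 H⁺(aq)
Q = [Au⁺]^3·[NO₃⁻]^2·[H⁺]^8 / ([Au³⁺]^3·P(NO)^2); log Q = -3.581.
E = E° − (0.0592/n) log Q = +0.44 − (0.0592/6)(-3.581) = +0.475 V.

+0.475 V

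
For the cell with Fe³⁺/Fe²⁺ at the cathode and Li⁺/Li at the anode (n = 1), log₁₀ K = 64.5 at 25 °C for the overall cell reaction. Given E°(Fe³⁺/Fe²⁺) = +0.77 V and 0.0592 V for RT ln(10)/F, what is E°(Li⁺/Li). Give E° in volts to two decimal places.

-3.05 V

E°cell = (0.0592/n)·log K = (0.0592/1)(64.5) = +3.818 V.
Since Fe³⁺/Fe²⁺ is the cathode and Li⁺/Li the anode, E°cell = E°(Fe³⁺/Fe²⁺) − E°(Li⁺/Li).
So E°(Li⁺/Li) = E°(Fe³⁺/Fe²⁺) − E°cell = (+0.77) − (+3.818) = -3.05 V.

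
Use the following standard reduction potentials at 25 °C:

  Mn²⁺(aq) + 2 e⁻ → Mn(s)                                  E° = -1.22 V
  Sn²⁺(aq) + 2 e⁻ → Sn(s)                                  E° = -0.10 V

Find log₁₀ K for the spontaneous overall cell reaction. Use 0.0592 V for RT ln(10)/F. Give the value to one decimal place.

Cathode: Sn²⁺/Sn; anode: Mn²⁺/Mn. E°cell = +1.12 V, n = 2.
log K = nE°cell / 0.0592 = (2)(+1.12) / 0.0592 = 37.8.

37.8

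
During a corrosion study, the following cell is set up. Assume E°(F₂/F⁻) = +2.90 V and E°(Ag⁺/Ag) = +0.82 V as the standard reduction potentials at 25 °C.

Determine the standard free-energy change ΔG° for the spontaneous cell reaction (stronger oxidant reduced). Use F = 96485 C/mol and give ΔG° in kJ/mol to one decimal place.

-401.4 kJ/mol

F₂/F⁻ (E° = +2.90 V) is the cathode; Ag⁺/Ag (E° = +0.82 V) is the anode, so E°cell = +2.08 V.
Balancing electrons gives n = 2 (lcm of 2 and 1).
ΔG° = −nFE° = −(2)(96485)(+2.08) = -401,378 J = -401.4 kJ/mol.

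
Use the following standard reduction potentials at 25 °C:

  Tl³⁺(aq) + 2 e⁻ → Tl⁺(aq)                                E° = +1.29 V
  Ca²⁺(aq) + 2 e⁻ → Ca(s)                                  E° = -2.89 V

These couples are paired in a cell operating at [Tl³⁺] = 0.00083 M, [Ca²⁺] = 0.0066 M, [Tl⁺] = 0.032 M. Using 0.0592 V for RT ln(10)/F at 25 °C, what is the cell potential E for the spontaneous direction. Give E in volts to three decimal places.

+4.198 V

Tl³⁺/Tl⁺ is the cathode (higher E°), Ca²⁺/Ca the anode: E°cell = +1.29 − (-2.89) = +4.18 V, n = 2.
Overall: Tl³⁺(aq) + Ca(s) → Tl⁺(aq) + Ca²⁺(aq)
Q = [Tl⁺]·[Ca²⁺] / ([Tl³⁺]); log Q = -0.594.
E = E° − (0.0592/n) log Q = +4.18 − (0.0592/2)(-0.594) = +4.198 V.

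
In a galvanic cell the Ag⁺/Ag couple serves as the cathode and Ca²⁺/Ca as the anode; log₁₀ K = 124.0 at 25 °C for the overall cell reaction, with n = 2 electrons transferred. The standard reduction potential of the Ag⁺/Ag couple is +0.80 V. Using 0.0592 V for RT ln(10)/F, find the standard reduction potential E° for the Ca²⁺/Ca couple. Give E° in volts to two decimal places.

E°cell = (0.0592/n)·log K = (0.0592/2)(124.0) = +3.670 V.
Since Ag⁺/Ag is the cathode and Ca²⁺/Ca the anode, E°cell = E°(Ag⁺/Ag) − E°(Ca²⁺/Ca).
So E°(Ca²⁺/Ca) = E°(Ag⁺/Ag) − E°cell = (+0.80) − (+3.670) = -2.87 V.

-2.87 V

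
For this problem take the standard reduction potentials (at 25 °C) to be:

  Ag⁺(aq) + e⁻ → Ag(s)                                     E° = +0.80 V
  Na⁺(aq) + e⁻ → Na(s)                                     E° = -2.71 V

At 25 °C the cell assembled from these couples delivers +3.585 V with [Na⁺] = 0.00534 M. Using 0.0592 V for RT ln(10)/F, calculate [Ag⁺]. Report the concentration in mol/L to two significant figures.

0.099 M

Ag⁺/Ag is the cathode, Na⁺/Na the anode: E°cell = +3.51 V, n = 1.
Overall reaction: Ag⁺(aq) + Na(s) → Ag(s) + Na⁺(aq); Q = [Na⁺]^1/[Ag⁺]^1.
From E = E° − (0.0592/n) log Q: log Q = (E° − E)·n/0.0592 = (+3.51 − (+3.585))·1/0.0592 = -1.2669.
So 1·log[Ag⁺] = 1·log(0.00534) − log Q = -2.2725 − (-1.2669) = -1.0056; [Ag⁺] = 10^(-1.0056) ≈ 0.099 M.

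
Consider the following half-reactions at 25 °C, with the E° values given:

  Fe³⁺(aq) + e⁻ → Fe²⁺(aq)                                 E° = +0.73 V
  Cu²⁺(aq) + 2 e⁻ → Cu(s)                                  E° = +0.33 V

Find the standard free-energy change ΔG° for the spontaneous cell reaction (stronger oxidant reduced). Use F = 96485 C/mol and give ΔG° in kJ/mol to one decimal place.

-77.2 kJ/mol

Fe³⁺/Fe²⁺ (E° = +0.73 V) is the cathode; Cu²⁺/Cu (E° = +0.33 V) is the anode, so E°cell = +0.40 V.
Balancing electrons gives n = 2 (lcm of 1 and 2).
ΔG° = −nFE° = −(2)(96485)(+0.40) = -77,188 J = -77.2 kJ/mol.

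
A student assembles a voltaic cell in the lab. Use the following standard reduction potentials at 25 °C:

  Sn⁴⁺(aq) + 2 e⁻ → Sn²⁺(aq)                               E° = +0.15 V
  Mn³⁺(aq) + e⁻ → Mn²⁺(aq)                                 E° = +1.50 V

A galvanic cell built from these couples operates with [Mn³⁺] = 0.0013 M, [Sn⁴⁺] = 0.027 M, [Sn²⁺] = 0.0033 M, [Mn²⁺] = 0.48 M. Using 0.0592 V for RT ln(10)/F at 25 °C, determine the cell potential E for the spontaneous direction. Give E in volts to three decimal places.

Mn³⁺/Mn²⁺ is the cathode (higher E°), Sn⁴⁺/Sn²⁺ the anode: E°cell = +1.50 − (+0.15) = +1.35 V, n = 2.
Overall: 2 Mn³⁺(aq) + Sn²⁺(aq) → 2 Mn²⁺(aq) + Sn⁴⁺(aq)
Q = [Mn²⁺]^2·[Sn⁴⁺] / ([Mn³⁺]^2·[Sn²⁺]); log Q = 6.047.
E = E° − (0.0592/n) log Q = +1.35 − (0.0592/2)(6.047) = +1.171 V.

+1.171 V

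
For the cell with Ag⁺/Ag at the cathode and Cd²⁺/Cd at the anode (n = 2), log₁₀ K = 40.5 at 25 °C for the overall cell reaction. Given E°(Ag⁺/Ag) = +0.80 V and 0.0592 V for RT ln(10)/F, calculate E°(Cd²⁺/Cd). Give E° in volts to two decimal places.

E°cell = (0.0592/n)·log K = (0.0592/2)(40.5) = +1.199 V.
Since Ag⁺/Ag is the cathode and Cd²⁺/Cd the anode, E°cell = E°(Ag⁺/Ag) − E°(Cd²⁺/Cd).
So E°(Cd²⁺/Cd) = E°(Ag⁺/Ag) − E°cell = (+0.80) − (+1.199) = -0.40 V.

-0.40 V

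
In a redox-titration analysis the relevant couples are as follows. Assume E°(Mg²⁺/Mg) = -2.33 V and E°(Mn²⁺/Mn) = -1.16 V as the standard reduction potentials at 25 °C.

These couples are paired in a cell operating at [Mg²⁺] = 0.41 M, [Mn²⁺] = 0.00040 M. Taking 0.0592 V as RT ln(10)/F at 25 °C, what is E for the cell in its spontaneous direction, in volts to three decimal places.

Mn²⁺/Mn is the cathode (higher E°), Mg²⁺/Mg the anode: E°cell = -1.16 − (-2.33) = +1.17 V, n = 2.
Overall: Mn²⁺(aq) + Mg(s) → Mn(s) + Mg²⁺(aq)
Q = [Mg²⁺] / ([Mn²⁺]); log Q = 3.011.
E = E° − (0.0592/n) log Q = +1.17 − (0.0592/2)(3.011) = +1.081 V.

+1.081 V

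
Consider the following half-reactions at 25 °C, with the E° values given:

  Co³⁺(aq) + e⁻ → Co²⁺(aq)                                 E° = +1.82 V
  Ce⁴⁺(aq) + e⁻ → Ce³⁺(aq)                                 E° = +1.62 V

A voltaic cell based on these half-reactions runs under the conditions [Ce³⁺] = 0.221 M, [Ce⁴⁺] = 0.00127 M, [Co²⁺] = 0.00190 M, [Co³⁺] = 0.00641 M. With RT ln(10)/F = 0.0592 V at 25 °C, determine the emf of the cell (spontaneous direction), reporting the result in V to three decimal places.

Co³⁺/Co²⁺ is the cathode (higher E°), Ce⁴⁺/Ce³⁺ the anode: E°cell = +1.82 − (+1.62) = +0.20 V, n = 1.
Overall: Co³⁺(aq) + Ce³⁺(aq) → Co²⁺(aq) + Ce⁴⁺(aq)
Q = [Co²⁺]·[Ce⁴⁺] / ([Co³⁺]·[Ce³⁺]); log Q = -2.769.
E = E° − (0.0592/n) log Q = +0.20 − (0.0592/1)(-2.769) = +0.364 V.

+0.364 V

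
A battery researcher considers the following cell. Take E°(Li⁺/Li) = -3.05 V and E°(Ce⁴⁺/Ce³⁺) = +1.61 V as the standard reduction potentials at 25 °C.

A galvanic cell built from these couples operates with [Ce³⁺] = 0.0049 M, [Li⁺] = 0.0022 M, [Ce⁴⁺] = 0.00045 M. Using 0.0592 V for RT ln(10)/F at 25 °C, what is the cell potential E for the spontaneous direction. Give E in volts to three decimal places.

+4.756 V

Ce⁴⁺/Ce³⁺ is the cathode (higher E°), Li⁺/Li the anode: E°cell = +1.61 − (-3.05) = +4.66 V, n = 1.
Overall: Ce⁴⁺(aq) + Li(s) → Ce³⁺(aq) + Li⁺(aq)
Q = [Ce³⁺]·[Li⁺] / ([Ce⁴⁺]); log Q = -1.621.
E = E° − (0.0592/n) log Q = +4.66 − (0.0592/1)(-1.621) = +4.756 V.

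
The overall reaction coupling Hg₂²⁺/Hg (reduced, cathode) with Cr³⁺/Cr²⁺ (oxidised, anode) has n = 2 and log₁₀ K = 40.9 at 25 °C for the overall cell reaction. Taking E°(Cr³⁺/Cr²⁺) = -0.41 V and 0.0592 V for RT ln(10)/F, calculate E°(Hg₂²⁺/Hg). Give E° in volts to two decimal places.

+0.80 V

E°cell = (0.0592/n)·log K = (0.0592/2)(40.9) = +1.211 V.
Since Hg₂²⁺/Hg is the cathode and Cr³⁺/Cr²⁺ the anode, E°cell = E°(Hg₂²⁺/Hg) − E°(Cr³⁺/Cr²⁺).
So E°(Hg₂²⁺/Hg) = E°cell + E°(Cr³⁺/Cr²⁺) = +1.211 + (-0.41) = +0.80 V.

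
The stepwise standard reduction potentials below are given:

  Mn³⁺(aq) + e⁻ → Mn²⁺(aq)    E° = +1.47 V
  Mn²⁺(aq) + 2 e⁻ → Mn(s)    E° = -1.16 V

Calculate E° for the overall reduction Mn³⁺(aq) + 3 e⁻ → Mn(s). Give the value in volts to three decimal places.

Adding the free-energy changes (−nFE°) of the two steps gives −n₃FE°₃ = −n₁FE°₁ − n₂FE°₂.
E°₃ = (1×+1.47 + 2×-1.16) / 3 = (-0.850) / 3 = -0.283 V.
Simply averaging or adding the two E° values would be wrong; the electron-weighted sum is required.

-0.283 V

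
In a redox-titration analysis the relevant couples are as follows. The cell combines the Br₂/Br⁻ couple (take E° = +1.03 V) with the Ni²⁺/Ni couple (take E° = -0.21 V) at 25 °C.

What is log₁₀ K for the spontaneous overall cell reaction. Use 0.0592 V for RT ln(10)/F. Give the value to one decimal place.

41.9

Cathode: Br₂/Br⁻; anode: Ni²⁺/Ni. E°cell = +1.24 V, n = 2.
log K = nE°cell / 0.0592 = (2)(+1.24) / 0.0592 = 41.9.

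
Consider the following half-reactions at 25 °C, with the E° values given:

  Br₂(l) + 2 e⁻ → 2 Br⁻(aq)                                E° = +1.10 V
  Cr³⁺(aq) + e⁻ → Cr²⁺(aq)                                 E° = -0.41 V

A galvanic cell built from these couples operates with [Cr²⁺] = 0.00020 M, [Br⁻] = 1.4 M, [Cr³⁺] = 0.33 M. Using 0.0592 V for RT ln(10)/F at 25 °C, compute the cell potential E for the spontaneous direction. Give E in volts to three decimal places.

Br₂/Br⁻ is the cathode (higher E°), Cr³⁺/Cr²⁺ the anode: E°cell = +1.10 − (-0.41) = +1.51 V, n = 2.
Overall: Br₂(l) + 2 Cr²⁺(aq) → 2 Br⁻(aq) + 2 Cr³⁺(aq)
Q = [Br⁻]^2·[Cr³⁺]^2 / ([Cr²⁺]^2); log Q = 6.727.
E = E° − (0.0592/n) log Q = +1.51 − (0.0592/2)(6.727) = +1.311 V.

+1.311 V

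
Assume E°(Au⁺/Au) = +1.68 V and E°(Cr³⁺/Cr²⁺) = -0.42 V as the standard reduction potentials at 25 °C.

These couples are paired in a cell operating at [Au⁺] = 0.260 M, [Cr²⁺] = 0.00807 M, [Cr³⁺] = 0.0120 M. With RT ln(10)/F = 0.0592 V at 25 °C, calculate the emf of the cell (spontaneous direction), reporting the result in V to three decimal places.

Au⁺/Au is the cathode (higher E°), Cr³⁺/Cr²⁺ the anode: E°cell = +1.68 − (-0.42) = +2.10 V, n = 1.
Overall: Au⁺(aq) + Cr²⁺(aq) → Au(s) + Cr³⁺(aq)
Q = [Cr³⁺] / ([Au⁺]·[Cr²⁺]); log Q = 0.757.
E = E° − (0.0592/n) log Q = +2.10 − (0.0592/1)(0.757) = +2.055 V.

+2.055 V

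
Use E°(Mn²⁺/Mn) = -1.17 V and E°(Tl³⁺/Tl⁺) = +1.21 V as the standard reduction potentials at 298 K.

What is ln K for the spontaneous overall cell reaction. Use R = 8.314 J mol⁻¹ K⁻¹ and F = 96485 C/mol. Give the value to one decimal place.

Cathode: Tl³⁺/Tl⁺; anode: Mn²⁺/Mn. E°cell = (+1.21) − (-1.17) = +2.38 V, with n = 2.
ΔG° = −nFE° = −RT ln K, so ln K = nFE°/(RT) = (2)(96485)(+2.38) / ((8.314)(298)) = 185.370.

185.4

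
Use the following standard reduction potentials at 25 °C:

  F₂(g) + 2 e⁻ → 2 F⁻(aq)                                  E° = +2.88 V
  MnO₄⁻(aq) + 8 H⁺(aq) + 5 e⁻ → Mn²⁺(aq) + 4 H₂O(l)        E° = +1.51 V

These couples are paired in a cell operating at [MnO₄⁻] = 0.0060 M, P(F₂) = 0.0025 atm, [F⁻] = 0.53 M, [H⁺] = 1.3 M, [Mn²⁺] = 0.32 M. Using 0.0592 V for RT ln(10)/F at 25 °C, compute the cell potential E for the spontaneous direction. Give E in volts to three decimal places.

+1.319 V

F₂/F⁻ is the cathode (higher E°), MnO₄⁻/Mn²⁺ the anode: E°cell = +2.88 − (+1.51) = +1.37 V, n = 10.
Overall: 5 F₂(g) + 2 Mn²⁺(aq) + 8 H₂O(l) → 10 F⁻(aq) + 2 MnO₄⁻(aq) + 16 H⁺(aq)
Q = [F⁻]^10·[MnO₄⁻]^2·[H⁺]^16 / (P(F₂)^5·[Mn²⁺]^2); log Q = 8.622.
E = E° − (0.0592/n) log Q = +1.37 − (0.0592/10)(8.622) = +1.319 V.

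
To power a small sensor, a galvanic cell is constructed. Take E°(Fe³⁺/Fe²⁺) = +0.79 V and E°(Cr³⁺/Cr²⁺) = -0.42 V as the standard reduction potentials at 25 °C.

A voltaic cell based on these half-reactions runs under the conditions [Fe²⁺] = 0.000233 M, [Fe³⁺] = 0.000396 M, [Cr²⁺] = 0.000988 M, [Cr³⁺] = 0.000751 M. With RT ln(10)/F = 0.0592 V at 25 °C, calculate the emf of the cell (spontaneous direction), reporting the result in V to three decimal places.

Fe³⁺/Fe²⁺ is the cathode (higher E°), Cr³⁺/Cr²⁺ the anode: E°cell = +0.79 − (-0.42) = +1.21 V, n = 1.
Overall: Fe³⁺(aq) + Cr²⁺(aq) → Fe²⁺(aq) + Cr³⁺(aq)
Q = [Fe²⁺]·[Cr³⁺] / ([Fe³⁺]·[Cr²⁺]); log Q = -0.349.
E = E° − (0.0592/n) log Q = +1.21 − (0.0592/1)(-0.349) = +1.231 V.

+1.231 V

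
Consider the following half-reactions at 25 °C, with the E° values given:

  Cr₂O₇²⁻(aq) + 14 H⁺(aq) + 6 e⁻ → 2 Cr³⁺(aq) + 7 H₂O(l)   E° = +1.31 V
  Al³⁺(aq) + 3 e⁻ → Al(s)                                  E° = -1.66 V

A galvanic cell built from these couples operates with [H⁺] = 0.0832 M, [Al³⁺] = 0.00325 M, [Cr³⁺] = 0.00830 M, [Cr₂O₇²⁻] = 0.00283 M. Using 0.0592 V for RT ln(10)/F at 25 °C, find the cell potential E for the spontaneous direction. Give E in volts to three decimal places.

+2.886 V

Cr₂O₇²⁻/Cr³⁺ is the cathode (higher E°), Al³⁺/Al the anode: E°cell = +1.31 − (-1.66) = +2.97 V, n = 6.
Overall: Cr₂O₇²⁻(aq) + 14 H⁺(aq) + 2 Al(s) → 2 Cr³⁺(aq) + 7 H₂O(l) + 2 Al³⁺(aq)
Q = [Cr³⁺]^2·[Al³⁺]^2 / ([Cr₂O₇²⁻]·[H⁺]^14); log Q = 8.528.
E = E° − (0.0592/n) log Q = +2.97 − (0.0592/6)(8.528) = +2.886 V.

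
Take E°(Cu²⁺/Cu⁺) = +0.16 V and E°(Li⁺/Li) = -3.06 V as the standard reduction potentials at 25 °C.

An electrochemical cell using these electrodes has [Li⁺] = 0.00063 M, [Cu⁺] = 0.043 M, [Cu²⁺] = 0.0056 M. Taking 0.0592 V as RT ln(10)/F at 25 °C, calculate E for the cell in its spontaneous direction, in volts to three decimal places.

Cu²⁺/Cu⁺ is the cathode (higher E°), Li⁺/Li the anode: E°cell = +0.16 − (-3.06) = +3.22 V, n = 1.
Overall: Cu²⁺(aq) + Li(s) → Cu⁺(aq) + Li⁺(aq)
Q = [Cu⁺]·[Li⁺] / ([Cu²⁺]); log Q = -2.315.
E = E° − (0.0592/n) log Q = +3.22 − (0.0592/1)(-2.315) = +3.357 V.

+3.357 V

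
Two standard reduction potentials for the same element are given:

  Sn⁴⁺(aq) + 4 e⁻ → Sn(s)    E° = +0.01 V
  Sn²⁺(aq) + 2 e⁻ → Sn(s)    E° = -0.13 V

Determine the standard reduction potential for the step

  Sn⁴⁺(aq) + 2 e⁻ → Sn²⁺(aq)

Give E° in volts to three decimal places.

+0.150 V

Sequential free energies add, so n₃E°₃ = n₁E°₁ + n₂E°₂.
With n₃ = 4, and the known step contributing 2×(-0.13) V, the unknown satisfies 2·E° = 4×(+0.01) − 2×(-0.13) = +0.300.
E° = +0.300 / 2 = +0.150 V.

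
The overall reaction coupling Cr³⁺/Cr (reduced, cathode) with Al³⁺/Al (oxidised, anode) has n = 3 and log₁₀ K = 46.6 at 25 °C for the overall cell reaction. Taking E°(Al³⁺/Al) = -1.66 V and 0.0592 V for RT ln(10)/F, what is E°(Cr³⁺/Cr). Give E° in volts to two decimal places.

-0.74 V

E°cell = (0.0592/n)·log K = (0.0592/3)(46.6) = +0.920 V.
Since Cr³⁺/Cr is the cathode and Al³⁺/Al the anode, E°cell = E°(Cr³⁺/Cr) − E°(Al³⁺/Al).
So E°(Cr³⁺/Cr) = E°cell + E°(Al³⁺/Al) = +0.920 + (-1.66) = -0.74 V.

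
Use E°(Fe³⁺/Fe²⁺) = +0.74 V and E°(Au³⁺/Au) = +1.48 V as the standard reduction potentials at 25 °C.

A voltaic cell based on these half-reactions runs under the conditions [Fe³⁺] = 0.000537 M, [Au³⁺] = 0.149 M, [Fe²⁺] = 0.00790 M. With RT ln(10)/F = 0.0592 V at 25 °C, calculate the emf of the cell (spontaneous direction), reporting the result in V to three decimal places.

+0.793 V

Au³⁺/Au is the cathode (higher E°), Fe³⁺/Fe²⁺ the anode: E°cell = +1.48 − (+0.74) = +0.74 V, n = 3.
Overall: Au³⁺(aq) + 3 Fe²⁺(aq) → Au(s) + 3 Fe³⁺(aq)
Q = [Fe³⁺]^3 / ([Au³⁺]·[Fe²⁺]^3); log Q = -2.676.
E = E° − (0.0592/n) log Q = +0.74 − (0.0592/3)(-2.676) = +0.793 V.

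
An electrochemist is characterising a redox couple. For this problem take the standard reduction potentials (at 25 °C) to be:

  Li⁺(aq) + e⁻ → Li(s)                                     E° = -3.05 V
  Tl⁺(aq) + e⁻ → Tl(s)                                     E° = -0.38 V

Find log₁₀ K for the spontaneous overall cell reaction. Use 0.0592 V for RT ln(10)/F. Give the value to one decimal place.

45.1

Cathode: Tl⁺/Tl; anode: Li⁺/Li. E°cell = +2.67 V, n = 1.
log K = nE°cell / 0.0592 = (1)(+2.67) / 0.0592 = 45.1.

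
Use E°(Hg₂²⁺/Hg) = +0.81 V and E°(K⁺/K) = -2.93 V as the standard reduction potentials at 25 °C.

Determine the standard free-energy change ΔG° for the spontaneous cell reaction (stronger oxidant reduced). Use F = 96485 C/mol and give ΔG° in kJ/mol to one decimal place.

Hg₂²⁺/Hg (E° = +0.81 V) is the cathode; K⁺/K (E° = -2.93 V) is the anode, so E°cell = +3.74 V.
Balancing electrons gives n = 2 (lcm of 2 and 1).
ΔG° = −nFE° = −(2)(96485)(+3.74) = -721,708 J = -721.7 kJ/mol.

-721.7 kJ/mol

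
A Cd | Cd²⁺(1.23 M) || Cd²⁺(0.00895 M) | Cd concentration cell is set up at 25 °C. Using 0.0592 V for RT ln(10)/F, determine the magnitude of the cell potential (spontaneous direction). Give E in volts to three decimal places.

+0.063 V

For a concentration cell E°cell = 0. The 1.23 M side is the cathode (reduction is favoured where [Cd²⁺] is higher).
With n = 2, E = −(0.0592/2) log([Cd²⁺]ₐₙ/[Cd²⁺]꜀ₐₜ) = −(0.0592/2) log(0.00895/1.23) = −(0.0592/2)(-2.138) = +0.063 V.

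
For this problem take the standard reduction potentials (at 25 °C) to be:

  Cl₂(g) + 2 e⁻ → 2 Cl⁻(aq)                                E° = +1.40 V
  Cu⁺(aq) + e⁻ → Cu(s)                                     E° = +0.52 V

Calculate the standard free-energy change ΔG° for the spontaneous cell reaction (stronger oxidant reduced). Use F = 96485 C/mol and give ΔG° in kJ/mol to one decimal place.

Cl₂/Cl⁻ (E° = +1.40 V) is the cathode; Cu⁺/Cu (E° = +0.52 V) is the anode, so E°cell = +0.88 V.
Balancing electrons gives n = 2 (lcm of 2 and 1).
ΔG° = −nFE° = −(2)(96485)(+0.88) = -169,814 J = -169.8 kJ/mol.

-169.8 kJ/mol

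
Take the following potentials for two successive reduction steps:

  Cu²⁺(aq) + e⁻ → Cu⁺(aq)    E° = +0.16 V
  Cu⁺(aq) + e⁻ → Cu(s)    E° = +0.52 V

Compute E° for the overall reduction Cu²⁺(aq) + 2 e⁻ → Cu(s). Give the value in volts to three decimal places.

+0.340 V

Standard free energies of sequential steps add: ΔG°₃ = ΔG°₁ + ΔG°₂, so n₃E°₃ = n₁E°₁ + n₂E°₂.
E°₃ = (1×+0.16 + 1×+0.52) / 2 = (+0.680) / 2 = +0.340 V.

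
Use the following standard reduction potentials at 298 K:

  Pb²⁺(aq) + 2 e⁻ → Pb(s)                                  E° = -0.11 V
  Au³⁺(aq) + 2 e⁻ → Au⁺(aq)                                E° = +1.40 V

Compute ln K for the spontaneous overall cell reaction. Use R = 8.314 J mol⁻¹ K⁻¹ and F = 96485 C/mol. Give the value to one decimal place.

Cathode: Au³⁺/Au⁺; anode: Pb²⁺/Pb. E°cell = (+1.40) − (-0.11) = +1.51 V, with n = 2.
ΔG° = −nFE° = −RT ln K, so ln K = nFE°/(RT) = (2)(96485)(+1.51) / ((8.314)(298)) = 117.609.

117.6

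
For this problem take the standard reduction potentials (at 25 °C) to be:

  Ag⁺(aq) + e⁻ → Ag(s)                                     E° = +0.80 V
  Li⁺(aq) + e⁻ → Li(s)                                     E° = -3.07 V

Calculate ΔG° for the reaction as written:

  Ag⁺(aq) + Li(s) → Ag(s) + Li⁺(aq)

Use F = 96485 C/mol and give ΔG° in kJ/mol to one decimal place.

-373.4 kJ/mol

As written, Ag⁺/Ag is reduced (cathode) and Li⁺/Li is oxidised (anode), so E°cell = (+0.80) − (-3.07) = +3.87 V.
Balancing electrons gives n = 1.
ΔG° = −nFE° = −(1)(96485)(+3.87) = -373,397 J = -373.4 kJ/mol.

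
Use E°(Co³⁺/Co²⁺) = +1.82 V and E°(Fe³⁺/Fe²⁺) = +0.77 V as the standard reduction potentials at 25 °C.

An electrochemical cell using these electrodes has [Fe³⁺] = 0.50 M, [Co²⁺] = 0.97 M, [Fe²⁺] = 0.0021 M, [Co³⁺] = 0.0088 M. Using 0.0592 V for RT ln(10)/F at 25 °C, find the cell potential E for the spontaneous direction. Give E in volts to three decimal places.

+0.788 V

Co³⁺/Co²⁺ is the cathode (higher E°), Fe³⁺/Fe²⁺ the anode: E°cell = +1.82 − (+0.77) = +1.05 V, n = 1.
Overall: Co³⁺(aq) + Fe²⁺(aq) → Co²⁺(aq) + Fe³⁺(aq)
Q = [Co²⁺]·[Fe³⁺] / ([Co³⁺]·[Fe²⁺]); log Q = 4.419.
E = E° − (0.0592/n) log Q = +1.05 − (0.0592/1)(4.419) = +0.788 V.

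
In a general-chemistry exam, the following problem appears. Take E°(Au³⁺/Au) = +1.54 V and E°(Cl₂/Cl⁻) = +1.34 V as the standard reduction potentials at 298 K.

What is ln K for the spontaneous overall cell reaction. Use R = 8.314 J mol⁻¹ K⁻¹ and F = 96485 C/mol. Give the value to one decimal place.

Cathode: Au³⁺/Au; anode: Cl₂/Cl⁻. E°cell = (+1.54) − (+1.34) = +0.20 V, with n = 6.
ΔG° = −nFE° = −RT ln K, so ln K = nFE°/(RT) = (6)(96485)(+0.20) / ((8.314)(298)) = 46.732.

46.7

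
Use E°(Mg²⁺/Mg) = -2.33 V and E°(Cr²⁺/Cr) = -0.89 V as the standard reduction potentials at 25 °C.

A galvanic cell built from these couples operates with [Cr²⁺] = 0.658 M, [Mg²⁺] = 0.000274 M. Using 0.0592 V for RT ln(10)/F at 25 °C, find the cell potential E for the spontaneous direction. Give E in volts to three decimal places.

Cr²⁺/Cr is the cathode (higher E°), Mg²⁺/Mg the anode: E°cell = -0.89 − (-2.33) = +1.44 V, n = 2.
Overall: Cr²⁺(aq) + Mg(s) → Cr(s) + Mg²⁺(aq)
Q = [Mg²⁺] / ([Cr²⁺]); log Q = -3.380.
E = E° − (0.0592/n) log Q = +1.44 − (0.0592/2)(-3.380) = +1.540 V.

+1.540 V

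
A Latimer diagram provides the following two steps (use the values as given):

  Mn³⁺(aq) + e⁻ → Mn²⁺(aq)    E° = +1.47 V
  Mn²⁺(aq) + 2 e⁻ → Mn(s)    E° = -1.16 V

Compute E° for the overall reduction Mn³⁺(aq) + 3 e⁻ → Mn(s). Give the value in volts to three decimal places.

-0.283 V

Adding the free-energy changes (−nFE°) of the two steps gives −n₃FE°₃ = −n₁FE°₁ − n₂FE°₂.
E°₃ = (1×+1.47 + 2×-1.16) / 3 = (-0.850) / 3 = -0.283 V.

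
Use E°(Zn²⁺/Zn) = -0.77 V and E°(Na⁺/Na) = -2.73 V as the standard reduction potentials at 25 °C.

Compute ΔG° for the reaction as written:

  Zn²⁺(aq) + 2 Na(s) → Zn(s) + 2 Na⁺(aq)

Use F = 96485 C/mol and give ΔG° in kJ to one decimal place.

-378.2 kJ

As written, Zn²⁺/Zn is reduced (cathode) and Na⁺/Na is oxidised (anode), so E°cell = (-0.77) − (-2.73) = +1.96 V.
Balancing electrons gives n = 2.
ΔG° = −nFE° = −(2)(96485)(+1.96) = -378,221 J = -378.2 kJ.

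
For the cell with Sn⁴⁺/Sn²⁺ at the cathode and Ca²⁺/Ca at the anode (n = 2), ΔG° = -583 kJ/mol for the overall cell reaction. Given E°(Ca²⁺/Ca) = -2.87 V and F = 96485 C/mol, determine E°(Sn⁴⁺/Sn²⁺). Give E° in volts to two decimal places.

+0.15 V

E°cell = −ΔG°/(nF) = −(-583×10³)/((2)(96485)) = +3.021 V.
Since Sn⁴⁺/Sn²⁺ is the cathode and Ca²⁺/Ca the anode, E°cell = E°(Sn⁴⁺/Sn²⁺) − E°(Ca²⁺/Ca).
So E°(Sn⁴⁺/Sn²⁺) = E°cell + E°(Ca²⁺/Ca) = +3.021 + (-2.87) = +0.15 V.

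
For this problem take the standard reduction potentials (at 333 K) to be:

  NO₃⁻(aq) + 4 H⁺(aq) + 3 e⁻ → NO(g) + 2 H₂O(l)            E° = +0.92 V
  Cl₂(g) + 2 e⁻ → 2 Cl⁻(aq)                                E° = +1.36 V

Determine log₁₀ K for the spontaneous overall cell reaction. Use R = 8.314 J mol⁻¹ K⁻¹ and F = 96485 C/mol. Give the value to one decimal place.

40.0

Cathode: Cl₂/Cl⁻; anode: NO₃⁻/NO. E°cell = (+1.36) − (+0.92) = +0.44 V, with n = 6.
ΔG° = −nFE° = −RT ln K, so ln K = nFE°/(RT) = (6)(96485)(+0.44) / ((8.314)(333)) = 92.005.
log₁₀ K = 92.005 / ln 10 = 40.0.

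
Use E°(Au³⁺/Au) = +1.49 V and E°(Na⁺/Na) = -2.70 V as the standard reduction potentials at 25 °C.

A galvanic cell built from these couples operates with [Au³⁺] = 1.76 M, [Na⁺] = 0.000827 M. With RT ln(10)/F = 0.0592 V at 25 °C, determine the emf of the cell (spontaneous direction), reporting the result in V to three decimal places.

+4.377 V

Au³⁺/Au is the cathode (higher E°), Na⁺/Na the anode: E°cell = +1.49 − (-2.70) = +4.19 V, n = 3.
Overall: Au³⁺(aq) + 3 Na(s) → Au(s) + 3 Na⁺(aq)
Q = [Na⁺]^3 / ([Au³⁺]); log Q = -9.493.
E = E° − (0.0592/n) log Q = +4.19 − (0.0592/3)(-9.493) = +4.377 V.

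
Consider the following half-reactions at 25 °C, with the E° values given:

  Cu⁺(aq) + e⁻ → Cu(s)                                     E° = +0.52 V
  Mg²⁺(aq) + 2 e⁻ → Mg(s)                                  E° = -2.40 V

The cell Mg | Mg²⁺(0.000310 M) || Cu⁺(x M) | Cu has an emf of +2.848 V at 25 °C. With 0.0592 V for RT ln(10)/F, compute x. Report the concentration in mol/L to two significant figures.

0.0011 M

Cu⁺/Cu is the cathode, Mg²⁺/Mg the anode: E°cell = +2.92 V, n = 2.
Overall reaction: 2 Cu⁺(aq) + Mg(s) → 2 Cu(s) + Mg²⁺(aq); Q = [Mg²⁺]^1/[Cu⁺]^2.
From E = E° − (0.0592/n) log Q: log Q = (E° − E)·n/0.0592 = (+2.92 − (+2.848))·2/0.0592 = 2.4324.
So 2·log[Cu⁺] = 1·log(0.00031) − log Q = -3.5086 − (2.4324) = -5.9410; log[Cu⁺] = -5.9410 / 2 = -2.9705; [Cu⁺] = 10^(-2.9705) ≈ 0.0011 M.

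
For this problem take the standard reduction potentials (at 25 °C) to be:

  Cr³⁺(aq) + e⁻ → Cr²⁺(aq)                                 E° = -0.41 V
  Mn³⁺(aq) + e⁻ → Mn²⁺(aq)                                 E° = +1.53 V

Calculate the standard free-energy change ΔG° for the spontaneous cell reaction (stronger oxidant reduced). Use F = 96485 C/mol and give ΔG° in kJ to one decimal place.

Mn³⁺/Mn²⁺ (E° = +1.53 V) is the cathode; Cr³⁺/Cr²⁺ (E° = -0.41 V) is the anode, so E°cell = +1.94 V.
Balancing electrons gives n = 1 (lcm of 1 and 1).
ΔG° = −nFE° = −(1)(96485)(+1.94) = -187,181 J = -187.2 kJ.

-187.2 kJ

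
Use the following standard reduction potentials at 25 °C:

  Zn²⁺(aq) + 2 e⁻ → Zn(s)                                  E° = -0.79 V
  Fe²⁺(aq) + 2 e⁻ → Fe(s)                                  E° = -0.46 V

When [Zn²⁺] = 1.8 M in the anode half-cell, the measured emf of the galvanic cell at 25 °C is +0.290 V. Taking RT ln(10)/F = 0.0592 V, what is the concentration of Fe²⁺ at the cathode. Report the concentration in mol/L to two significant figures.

Fe²⁺/Fe is the cathode, Zn²⁺/Zn the anode: E°cell = +0.33 V, n = 2.
Overall reaction: Fe²⁺(aq) + Zn(s) → Fe(s) + Zn²⁺(aq); Q = [Zn²⁺]^1/[Fe²⁺]^1.
From E = E° − (0.0592/n) log Q: log Q = (E° − E)·n/0.0592 = (+0.33 − (+0.290))·2/0.0592 = 1.3514.
So 1·log[Fe²⁺] = 1·log(1.8) − log Q = 0.2553 − (1.3514) = -1.0961; [Fe²⁺] = 10^(-1.0961) ≈ 0.080 M.

0.080 M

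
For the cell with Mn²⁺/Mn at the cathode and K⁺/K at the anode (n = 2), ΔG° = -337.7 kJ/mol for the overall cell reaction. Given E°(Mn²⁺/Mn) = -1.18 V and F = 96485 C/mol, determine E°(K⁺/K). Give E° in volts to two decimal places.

E°cell = −ΔG°/(nF) = −(-337.7×10³)/((2)(96485)) = +1.750 V.
Since Mn²⁺/Mn is the cathode and K⁺/K the anode, E°cell = E°(Mn²⁺/Mn) − E°(K⁺/K).
So E°(K⁺/K) = E°(Mn²⁺/Mn) − E°cell = (-1.18) − (+1.750) = -2.93 V.

-2.93 V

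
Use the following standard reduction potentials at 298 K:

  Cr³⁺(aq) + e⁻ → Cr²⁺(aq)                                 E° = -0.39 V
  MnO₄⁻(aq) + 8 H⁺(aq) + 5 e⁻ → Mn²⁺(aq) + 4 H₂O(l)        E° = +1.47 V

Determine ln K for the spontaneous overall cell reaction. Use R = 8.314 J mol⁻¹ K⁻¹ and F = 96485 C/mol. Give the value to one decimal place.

Cathode: MnO₄⁻/Mn²⁺; anode: Cr³⁺/Cr²⁺. E°cell = (+1.47) − (-0.39) = +1.86 V, with n = 5.
ΔG° = −nFE° = −RT ln K, so ln K = nFE°/(RT) = (5)(96485)(+1.86) / ((8.314)(298)) = 362.173.

362.2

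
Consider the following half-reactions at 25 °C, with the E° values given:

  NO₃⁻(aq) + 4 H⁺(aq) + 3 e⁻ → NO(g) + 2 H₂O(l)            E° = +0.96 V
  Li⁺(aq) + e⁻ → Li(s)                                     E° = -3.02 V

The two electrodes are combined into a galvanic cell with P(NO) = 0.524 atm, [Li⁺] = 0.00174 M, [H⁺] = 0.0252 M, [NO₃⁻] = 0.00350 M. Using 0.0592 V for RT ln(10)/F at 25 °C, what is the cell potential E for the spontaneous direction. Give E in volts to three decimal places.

+3.974 V

NO₃⁻/NO is the cathode (higher E°), Li⁺/Li the anode: E°cell = +0.96 − (-3.02) = +3.98 V, n = 3.
Overall: NO₃⁻(aq) + 4 H⁺(aq) + 3 Li(s) → NO(g) + 2 H₂O(l) + 3 Li⁺(aq)
Q = P(NO)·[Li⁺]^3 / ([NO₃⁻]·[H⁺]^4); log Q = 0.291.
E = E° − (0.0592/n) log Q = +3.98 − (0.0592/3)(0.291) = +3.974 V.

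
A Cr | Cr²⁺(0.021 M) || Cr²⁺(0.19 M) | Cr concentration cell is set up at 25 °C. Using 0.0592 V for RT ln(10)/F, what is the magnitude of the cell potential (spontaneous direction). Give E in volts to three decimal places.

For a concentration cell E°cell = 0. The 0.19 M side is the cathode (reduction is favoured where [Cr²⁺] is higher).
With n = 2, E = −(0.0592/2) log([Cr²⁺]ₐₙ/[Cr²⁺]꜀ₐₜ) = −(0.0592/2) log(0.021/0.19) = −(0.0592/2)(-0.957) = +0.028 V.

+0.028 V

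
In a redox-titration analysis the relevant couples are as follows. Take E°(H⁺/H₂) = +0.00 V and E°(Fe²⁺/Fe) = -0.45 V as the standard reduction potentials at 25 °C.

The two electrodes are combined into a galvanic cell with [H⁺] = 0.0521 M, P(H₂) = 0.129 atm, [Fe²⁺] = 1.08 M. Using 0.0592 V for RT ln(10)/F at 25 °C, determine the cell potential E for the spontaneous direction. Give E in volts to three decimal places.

+0.399 V

H⁺/H₂ is the cathode (higher E°), Fe²⁺/Fe the anode: E°cell = +0.00 − (-0.45) = +0.45 V, n = 2.
Overall: 2 H⁺(aq) + Fe(s) → H₂(g) + Fe²⁺(aq)
Q = P(H₂)·[Fe²⁺] / ([H⁺]^2); log Q = 1.710.
E = E° − (0.0592/n) log Q = +0.45 − (0.0592/2)(1.710) = +0.399 V.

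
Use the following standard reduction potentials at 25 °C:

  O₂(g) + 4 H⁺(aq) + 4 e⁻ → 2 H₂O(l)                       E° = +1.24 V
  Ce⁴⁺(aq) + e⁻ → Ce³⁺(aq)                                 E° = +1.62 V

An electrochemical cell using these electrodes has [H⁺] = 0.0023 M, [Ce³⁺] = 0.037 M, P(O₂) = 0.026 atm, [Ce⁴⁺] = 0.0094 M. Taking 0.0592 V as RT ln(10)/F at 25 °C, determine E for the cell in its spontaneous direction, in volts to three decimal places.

Ce⁴⁺/Ce³⁺ is the cathode (higher E°), O₂/H₂O the anode: E°cell = +1.62 − (+1.24) = +0.38 V, n = 4.
Overall: 4 Ce⁴⁺(aq) + 2 H₂O(l) → 4 Ce³⁺(aq) + O₂(g) + 4 H⁺(aq)
Q = [Ce³⁺]^4·P(O₂)·[H⁺]^4 / ([Ce⁴⁺]^4); log Q = -9.758.
E = E° − (0.0592/n) log Q = +0.38 − (0.0592/4)(-9.758) = +0.524 V.

+0.524 V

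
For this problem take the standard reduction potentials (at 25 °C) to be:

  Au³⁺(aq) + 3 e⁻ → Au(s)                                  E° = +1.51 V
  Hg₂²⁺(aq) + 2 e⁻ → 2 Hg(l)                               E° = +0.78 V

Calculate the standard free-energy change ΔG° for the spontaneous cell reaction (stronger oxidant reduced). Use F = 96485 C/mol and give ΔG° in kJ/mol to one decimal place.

-422.6 kJ/mol

Au³⁺/Au (E° = +1.51 V) is the cathode; Hg₂²⁺/Hg (E° = +0.78 V) is the anode, so E°cell = +0.73 V.
Balancing electrons gives n = 6 (lcm of 3 and 2).
ΔG° = −nFE° = −(6)(96485)(+0.73) = -422,604 J = -422.6 kJ/mol.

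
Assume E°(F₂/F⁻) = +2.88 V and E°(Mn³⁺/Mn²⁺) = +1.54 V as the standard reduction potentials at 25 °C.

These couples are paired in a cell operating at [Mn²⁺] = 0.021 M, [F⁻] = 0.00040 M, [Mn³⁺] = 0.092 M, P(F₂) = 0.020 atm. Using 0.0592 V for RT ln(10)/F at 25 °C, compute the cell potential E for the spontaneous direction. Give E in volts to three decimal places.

+1.453 V

F₂/F⁻ is the cathode (higher E°), Mn³⁺/Mn²⁺ the anode: E°cell = +2.88 − (+1.54) = +1.34 V, n = 2.
Overall: F₂(g) + 2 Mn²⁺(aq) → 2 F⁻(aq) + 2 Mn³⁺(aq)
Q = [F⁻]^2·[Mn³⁺]^2 / (P(F₂)·[Mn²⁺]^2); log Q = -3.814.
E = E° − (0.0592/n) log Q = +1.34 − (0.0592/2)(-3.814) = +1.453 V.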